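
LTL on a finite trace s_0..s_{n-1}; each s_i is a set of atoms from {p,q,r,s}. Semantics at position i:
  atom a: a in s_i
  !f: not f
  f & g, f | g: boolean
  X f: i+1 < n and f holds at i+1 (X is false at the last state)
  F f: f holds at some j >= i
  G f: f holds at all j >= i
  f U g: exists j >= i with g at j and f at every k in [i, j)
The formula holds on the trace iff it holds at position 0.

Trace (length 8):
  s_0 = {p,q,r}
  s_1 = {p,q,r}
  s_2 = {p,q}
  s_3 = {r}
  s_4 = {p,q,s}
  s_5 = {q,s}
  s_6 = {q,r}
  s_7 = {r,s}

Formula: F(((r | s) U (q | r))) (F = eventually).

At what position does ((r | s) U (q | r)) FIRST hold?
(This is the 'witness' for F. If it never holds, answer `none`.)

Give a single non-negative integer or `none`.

Answer: 0

Derivation:
s_0={p,q,r}: ((r | s) U (q | r))=True (r | s)=True r=True s=False (q | r)=True q=True
s_1={p,q,r}: ((r | s) U (q | r))=True (r | s)=True r=True s=False (q | r)=True q=True
s_2={p,q}: ((r | s) U (q | r))=True (r | s)=False r=False s=False (q | r)=True q=True
s_3={r}: ((r | s) U (q | r))=True (r | s)=True r=True s=False (q | r)=True q=False
s_4={p,q,s}: ((r | s) U (q | r))=True (r | s)=True r=False s=True (q | r)=True q=True
s_5={q,s}: ((r | s) U (q | r))=True (r | s)=True r=False s=True (q | r)=True q=True
s_6={q,r}: ((r | s) U (q | r))=True (r | s)=True r=True s=False (q | r)=True q=True
s_7={r,s}: ((r | s) U (q | r))=True (r | s)=True r=True s=True (q | r)=True q=False
F(((r | s) U (q | r))) holds; first witness at position 0.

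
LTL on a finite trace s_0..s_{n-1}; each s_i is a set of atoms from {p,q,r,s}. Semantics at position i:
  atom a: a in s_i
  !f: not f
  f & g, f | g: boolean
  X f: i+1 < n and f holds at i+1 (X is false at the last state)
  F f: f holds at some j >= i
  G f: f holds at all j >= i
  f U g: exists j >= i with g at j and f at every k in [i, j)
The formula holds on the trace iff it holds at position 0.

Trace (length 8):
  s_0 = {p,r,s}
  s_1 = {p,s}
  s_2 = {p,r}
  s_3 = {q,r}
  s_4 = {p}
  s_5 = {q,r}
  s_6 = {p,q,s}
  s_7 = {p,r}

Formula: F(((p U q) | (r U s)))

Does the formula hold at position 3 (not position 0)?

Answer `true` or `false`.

s_0={p,r,s}: F(((p U q) | (r U s)))=True ((p U q) | (r U s))=True (p U q)=True p=True q=False (r U s)=True r=True s=True
s_1={p,s}: F(((p U q) | (r U s)))=True ((p U q) | (r U s))=True (p U q)=True p=True q=False (r U s)=True r=False s=True
s_2={p,r}: F(((p U q) | (r U s)))=True ((p U q) | (r U s))=True (p U q)=True p=True q=False (r U s)=False r=True s=False
s_3={q,r}: F(((p U q) | (r U s)))=True ((p U q) | (r U s))=True (p U q)=True p=False q=True (r U s)=False r=True s=False
s_4={p}: F(((p U q) | (r U s)))=True ((p U q) | (r U s))=True (p U q)=True p=True q=False (r U s)=False r=False s=False
s_5={q,r}: F(((p U q) | (r U s)))=True ((p U q) | (r U s))=True (p U q)=True p=False q=True (r U s)=True r=True s=False
s_6={p,q,s}: F(((p U q) | (r U s)))=True ((p U q) | (r U s))=True (p U q)=True p=True q=True (r U s)=True r=False s=True
s_7={p,r}: F(((p U q) | (r U s)))=False ((p U q) | (r U s))=False (p U q)=False p=True q=False (r U s)=False r=True s=False
Evaluating at position 3: result = True

Answer: true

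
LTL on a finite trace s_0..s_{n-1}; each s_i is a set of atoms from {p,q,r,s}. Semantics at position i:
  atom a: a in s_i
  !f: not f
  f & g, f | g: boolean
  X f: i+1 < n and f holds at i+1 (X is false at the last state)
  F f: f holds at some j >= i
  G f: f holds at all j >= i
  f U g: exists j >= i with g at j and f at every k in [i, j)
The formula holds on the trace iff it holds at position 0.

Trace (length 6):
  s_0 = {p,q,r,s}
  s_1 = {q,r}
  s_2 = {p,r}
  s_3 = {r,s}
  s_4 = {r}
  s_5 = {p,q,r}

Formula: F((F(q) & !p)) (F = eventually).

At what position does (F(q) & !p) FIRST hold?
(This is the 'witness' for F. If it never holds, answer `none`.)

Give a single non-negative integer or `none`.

s_0={p,q,r,s}: (F(q) & !p)=False F(q)=True q=True !p=False p=True
s_1={q,r}: (F(q) & !p)=True F(q)=True q=True !p=True p=False
s_2={p,r}: (F(q) & !p)=False F(q)=True q=False !p=False p=True
s_3={r,s}: (F(q) & !p)=True F(q)=True q=False !p=True p=False
s_4={r}: (F(q) & !p)=True F(q)=True q=False !p=True p=False
s_5={p,q,r}: (F(q) & !p)=False F(q)=True q=True !p=False p=True
F((F(q) & !p)) holds; first witness at position 1.

Answer: 1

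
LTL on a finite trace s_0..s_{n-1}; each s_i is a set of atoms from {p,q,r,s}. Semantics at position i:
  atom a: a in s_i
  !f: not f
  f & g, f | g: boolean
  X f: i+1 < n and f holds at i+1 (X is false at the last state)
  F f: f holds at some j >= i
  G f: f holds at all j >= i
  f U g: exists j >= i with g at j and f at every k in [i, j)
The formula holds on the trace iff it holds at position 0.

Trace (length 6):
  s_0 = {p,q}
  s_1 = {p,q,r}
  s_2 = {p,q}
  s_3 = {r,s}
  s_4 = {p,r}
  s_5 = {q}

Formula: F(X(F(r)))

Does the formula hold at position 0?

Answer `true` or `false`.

s_0={p,q}: F(X(F(r)))=True X(F(r))=True F(r)=True r=False
s_1={p,q,r}: F(X(F(r)))=True X(F(r))=True F(r)=True r=True
s_2={p,q}: F(X(F(r)))=True X(F(r))=True F(r)=True r=False
s_3={r,s}: F(X(F(r)))=True X(F(r))=True F(r)=True r=True
s_4={p,r}: F(X(F(r)))=False X(F(r))=False F(r)=True r=True
s_5={q}: F(X(F(r)))=False X(F(r))=False F(r)=False r=False

Answer: true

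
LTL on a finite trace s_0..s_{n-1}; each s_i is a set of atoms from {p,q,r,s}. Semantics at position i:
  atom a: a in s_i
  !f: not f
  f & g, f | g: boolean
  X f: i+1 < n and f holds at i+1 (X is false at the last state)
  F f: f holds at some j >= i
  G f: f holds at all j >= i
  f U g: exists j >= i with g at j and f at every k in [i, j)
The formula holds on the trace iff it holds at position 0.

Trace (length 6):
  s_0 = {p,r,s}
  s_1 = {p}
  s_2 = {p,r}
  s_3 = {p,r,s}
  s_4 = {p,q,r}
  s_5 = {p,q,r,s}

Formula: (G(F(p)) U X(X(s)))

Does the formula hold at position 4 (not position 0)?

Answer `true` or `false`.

Answer: false

Derivation:
s_0={p,r,s}: (G(F(p)) U X(X(s)))=True G(F(p))=True F(p)=True p=True X(X(s))=False X(s)=False s=True
s_1={p}: (G(F(p)) U X(X(s)))=True G(F(p))=True F(p)=True p=True X(X(s))=True X(s)=False s=False
s_2={p,r}: (G(F(p)) U X(X(s)))=True G(F(p))=True F(p)=True p=True X(X(s))=False X(s)=True s=False
s_3={p,r,s}: (G(F(p)) U X(X(s)))=True G(F(p))=True F(p)=True p=True X(X(s))=True X(s)=False s=True
s_4={p,q,r}: (G(F(p)) U X(X(s)))=False G(F(p))=True F(p)=True p=True X(X(s))=False X(s)=True s=False
s_5={p,q,r,s}: (G(F(p)) U X(X(s)))=False G(F(p))=True F(p)=True p=True X(X(s))=False X(s)=False s=True
Evaluating at position 4: result = False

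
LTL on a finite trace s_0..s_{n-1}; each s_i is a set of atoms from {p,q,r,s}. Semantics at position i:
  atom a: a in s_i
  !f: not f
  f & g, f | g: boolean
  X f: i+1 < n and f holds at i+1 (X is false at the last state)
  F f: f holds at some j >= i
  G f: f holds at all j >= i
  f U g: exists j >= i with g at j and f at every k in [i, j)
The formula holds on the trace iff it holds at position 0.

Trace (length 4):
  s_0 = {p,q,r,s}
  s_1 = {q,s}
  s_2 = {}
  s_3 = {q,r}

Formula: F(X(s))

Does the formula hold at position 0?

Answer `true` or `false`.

s_0={p,q,r,s}: F(X(s))=True X(s)=True s=True
s_1={q,s}: F(X(s))=False X(s)=False s=True
s_2={}: F(X(s))=False X(s)=False s=False
s_3={q,r}: F(X(s))=False X(s)=False s=False

Answer: true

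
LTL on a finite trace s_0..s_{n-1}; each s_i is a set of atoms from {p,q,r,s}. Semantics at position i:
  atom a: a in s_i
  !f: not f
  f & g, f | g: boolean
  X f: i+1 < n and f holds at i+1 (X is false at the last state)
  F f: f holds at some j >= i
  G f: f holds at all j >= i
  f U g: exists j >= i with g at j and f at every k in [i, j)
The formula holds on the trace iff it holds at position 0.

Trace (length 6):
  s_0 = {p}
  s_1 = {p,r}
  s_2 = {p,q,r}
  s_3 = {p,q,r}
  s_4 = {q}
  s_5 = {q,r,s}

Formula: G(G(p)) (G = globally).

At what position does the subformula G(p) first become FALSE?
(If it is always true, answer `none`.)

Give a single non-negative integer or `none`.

s_0={p}: G(p)=False p=True
s_1={p,r}: G(p)=False p=True
s_2={p,q,r}: G(p)=False p=True
s_3={p,q,r}: G(p)=False p=True
s_4={q}: G(p)=False p=False
s_5={q,r,s}: G(p)=False p=False
G(G(p)) holds globally = False
First violation at position 0.

Answer: 0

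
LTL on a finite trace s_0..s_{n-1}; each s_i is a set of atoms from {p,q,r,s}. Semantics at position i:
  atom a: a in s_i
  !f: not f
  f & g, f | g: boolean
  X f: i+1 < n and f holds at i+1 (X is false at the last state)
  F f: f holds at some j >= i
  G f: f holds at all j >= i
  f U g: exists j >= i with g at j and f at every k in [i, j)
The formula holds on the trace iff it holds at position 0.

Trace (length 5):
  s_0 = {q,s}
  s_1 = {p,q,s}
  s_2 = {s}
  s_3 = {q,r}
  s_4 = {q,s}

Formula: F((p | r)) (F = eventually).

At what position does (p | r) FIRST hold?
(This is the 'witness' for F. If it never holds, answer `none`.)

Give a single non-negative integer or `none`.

Answer: 1

Derivation:
s_0={q,s}: (p | r)=False p=False r=False
s_1={p,q,s}: (p | r)=True p=True r=False
s_2={s}: (p | r)=False p=False r=False
s_3={q,r}: (p | r)=True p=False r=True
s_4={q,s}: (p | r)=False p=False r=False
F((p | r)) holds; first witness at position 1.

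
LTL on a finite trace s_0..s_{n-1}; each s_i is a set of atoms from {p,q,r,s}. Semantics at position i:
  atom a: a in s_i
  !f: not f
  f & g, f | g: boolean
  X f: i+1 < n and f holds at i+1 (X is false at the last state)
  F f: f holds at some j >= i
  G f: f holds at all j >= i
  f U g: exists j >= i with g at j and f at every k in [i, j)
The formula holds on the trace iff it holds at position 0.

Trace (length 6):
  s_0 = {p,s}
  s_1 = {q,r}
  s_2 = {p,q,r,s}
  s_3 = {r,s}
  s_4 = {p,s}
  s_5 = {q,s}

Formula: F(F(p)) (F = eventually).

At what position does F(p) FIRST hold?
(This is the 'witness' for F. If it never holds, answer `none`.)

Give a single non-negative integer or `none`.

s_0={p,s}: F(p)=True p=True
s_1={q,r}: F(p)=True p=False
s_2={p,q,r,s}: F(p)=True p=True
s_3={r,s}: F(p)=True p=False
s_4={p,s}: F(p)=True p=True
s_5={q,s}: F(p)=False p=False
F(F(p)) holds; first witness at position 0.

Answer: 0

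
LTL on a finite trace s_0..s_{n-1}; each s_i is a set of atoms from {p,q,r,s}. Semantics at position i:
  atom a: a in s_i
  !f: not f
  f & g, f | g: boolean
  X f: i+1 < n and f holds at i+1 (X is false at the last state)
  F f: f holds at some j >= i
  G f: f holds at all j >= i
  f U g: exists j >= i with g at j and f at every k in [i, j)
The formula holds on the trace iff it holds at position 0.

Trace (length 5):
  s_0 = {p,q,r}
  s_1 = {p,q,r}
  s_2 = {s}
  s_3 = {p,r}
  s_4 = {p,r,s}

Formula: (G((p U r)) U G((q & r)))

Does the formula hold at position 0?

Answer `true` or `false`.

s_0={p,q,r}: (G((p U r)) U G((q & r)))=False G((p U r))=False (p U r)=True p=True r=True G((q & r))=False (q & r)=True q=True
s_1={p,q,r}: (G((p U r)) U G((q & r)))=False G((p U r))=False (p U r)=True p=True r=True G((q & r))=False (q & r)=True q=True
s_2={s}: (G((p U r)) U G((q & r)))=False G((p U r))=False (p U r)=False p=False r=False G((q & r))=False (q & r)=False q=False
s_3={p,r}: (G((p U r)) U G((q & r)))=False G((p U r))=True (p U r)=True p=True r=True G((q & r))=False (q & r)=False q=False
s_4={p,r,s}: (G((p U r)) U G((q & r)))=False G((p U r))=True (p U r)=True p=True r=True G((q & r))=False (q & r)=False q=False

Answer: false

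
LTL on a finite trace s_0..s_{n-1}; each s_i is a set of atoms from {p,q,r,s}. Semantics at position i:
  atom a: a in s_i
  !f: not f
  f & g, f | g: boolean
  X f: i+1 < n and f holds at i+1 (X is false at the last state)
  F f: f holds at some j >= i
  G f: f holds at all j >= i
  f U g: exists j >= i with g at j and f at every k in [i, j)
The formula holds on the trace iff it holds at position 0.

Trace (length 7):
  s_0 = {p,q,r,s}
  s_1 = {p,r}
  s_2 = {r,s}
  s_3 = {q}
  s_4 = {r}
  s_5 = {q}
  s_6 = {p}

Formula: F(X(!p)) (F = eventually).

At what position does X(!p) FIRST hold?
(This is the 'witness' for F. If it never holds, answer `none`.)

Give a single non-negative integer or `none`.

Answer: 1

Derivation:
s_0={p,q,r,s}: X(!p)=False !p=False p=True
s_1={p,r}: X(!p)=True !p=False p=True
s_2={r,s}: X(!p)=True !p=True p=False
s_3={q}: X(!p)=True !p=True p=False
s_4={r}: X(!p)=True !p=True p=False
s_5={q}: X(!p)=False !p=True p=False
s_6={p}: X(!p)=False !p=False p=True
F(X(!p)) holds; first witness at position 1.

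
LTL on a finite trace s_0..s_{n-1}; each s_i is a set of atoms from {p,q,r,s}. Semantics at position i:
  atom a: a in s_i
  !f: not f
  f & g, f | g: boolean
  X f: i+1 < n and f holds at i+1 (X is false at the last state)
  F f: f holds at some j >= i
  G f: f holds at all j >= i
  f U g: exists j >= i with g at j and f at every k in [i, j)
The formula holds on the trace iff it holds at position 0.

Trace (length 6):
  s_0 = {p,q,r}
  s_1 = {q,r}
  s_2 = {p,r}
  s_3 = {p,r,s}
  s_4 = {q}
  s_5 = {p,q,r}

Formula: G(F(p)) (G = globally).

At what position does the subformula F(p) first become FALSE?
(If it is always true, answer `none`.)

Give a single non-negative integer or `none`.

Answer: none

Derivation:
s_0={p,q,r}: F(p)=True p=True
s_1={q,r}: F(p)=True p=False
s_2={p,r}: F(p)=True p=True
s_3={p,r,s}: F(p)=True p=True
s_4={q}: F(p)=True p=False
s_5={p,q,r}: F(p)=True p=True
G(F(p)) holds globally = True
No violation — formula holds at every position.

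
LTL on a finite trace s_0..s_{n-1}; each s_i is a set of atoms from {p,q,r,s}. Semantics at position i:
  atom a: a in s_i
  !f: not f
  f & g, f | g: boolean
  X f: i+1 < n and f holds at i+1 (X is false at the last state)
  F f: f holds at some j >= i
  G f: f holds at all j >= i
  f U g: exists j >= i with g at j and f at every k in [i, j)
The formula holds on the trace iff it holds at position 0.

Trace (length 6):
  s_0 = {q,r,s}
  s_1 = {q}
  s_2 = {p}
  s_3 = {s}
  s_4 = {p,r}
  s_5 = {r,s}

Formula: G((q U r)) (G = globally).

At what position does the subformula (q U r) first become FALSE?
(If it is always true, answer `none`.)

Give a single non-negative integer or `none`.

Answer: 1

Derivation:
s_0={q,r,s}: (q U r)=True q=True r=True
s_1={q}: (q U r)=False q=True r=False
s_2={p}: (q U r)=False q=False r=False
s_3={s}: (q U r)=False q=False r=False
s_4={p,r}: (q U r)=True q=False r=True
s_5={r,s}: (q U r)=True q=False r=True
G((q U r)) holds globally = False
First violation at position 1.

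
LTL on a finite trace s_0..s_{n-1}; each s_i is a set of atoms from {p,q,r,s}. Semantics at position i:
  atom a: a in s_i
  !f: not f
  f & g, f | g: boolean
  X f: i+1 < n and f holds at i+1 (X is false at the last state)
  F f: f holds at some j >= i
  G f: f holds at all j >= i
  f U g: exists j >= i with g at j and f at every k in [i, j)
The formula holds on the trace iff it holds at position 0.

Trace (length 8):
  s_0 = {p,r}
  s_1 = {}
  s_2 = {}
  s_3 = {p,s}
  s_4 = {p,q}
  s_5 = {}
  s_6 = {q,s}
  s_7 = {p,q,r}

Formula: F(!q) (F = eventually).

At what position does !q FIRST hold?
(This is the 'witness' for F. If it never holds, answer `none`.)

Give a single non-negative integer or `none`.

Answer: 0

Derivation:
s_0={p,r}: !q=True q=False
s_1={}: !q=True q=False
s_2={}: !q=True q=False
s_3={p,s}: !q=True q=False
s_4={p,q}: !q=False q=True
s_5={}: !q=True q=False
s_6={q,s}: !q=False q=True
s_7={p,q,r}: !q=False q=True
F(!q) holds; first witness at position 0.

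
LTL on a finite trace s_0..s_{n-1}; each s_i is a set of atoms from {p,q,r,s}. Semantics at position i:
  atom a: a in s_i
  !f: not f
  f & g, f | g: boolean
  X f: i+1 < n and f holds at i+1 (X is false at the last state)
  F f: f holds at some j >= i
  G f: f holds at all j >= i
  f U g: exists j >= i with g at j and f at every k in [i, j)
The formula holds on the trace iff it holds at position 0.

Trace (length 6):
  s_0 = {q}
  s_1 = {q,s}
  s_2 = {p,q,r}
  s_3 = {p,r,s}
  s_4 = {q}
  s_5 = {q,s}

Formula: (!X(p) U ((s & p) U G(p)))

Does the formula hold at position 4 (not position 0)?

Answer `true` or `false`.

s_0={q}: (!X(p) U ((s & p) U G(p)))=False !X(p)=True X(p)=False p=False ((s & p) U G(p))=False (s & p)=False s=False G(p)=False
s_1={q,s}: (!X(p) U ((s & p) U G(p)))=False !X(p)=False X(p)=True p=False ((s & p) U G(p))=False (s & p)=False s=True G(p)=False
s_2={p,q,r}: (!X(p) U ((s & p) U G(p)))=False !X(p)=False X(p)=True p=True ((s & p) U G(p))=False (s & p)=False s=False G(p)=False
s_3={p,r,s}: (!X(p) U ((s & p) U G(p)))=False !X(p)=True X(p)=False p=True ((s & p) U G(p))=False (s & p)=True s=True G(p)=False
s_4={q}: (!X(p) U ((s & p) U G(p)))=False !X(p)=True X(p)=False p=False ((s & p) U G(p))=False (s & p)=False s=False G(p)=False
s_5={q,s}: (!X(p) U ((s & p) U G(p)))=False !X(p)=True X(p)=False p=False ((s & p) U G(p))=False (s & p)=False s=True G(p)=False
Evaluating at position 4: result = False

Answer: false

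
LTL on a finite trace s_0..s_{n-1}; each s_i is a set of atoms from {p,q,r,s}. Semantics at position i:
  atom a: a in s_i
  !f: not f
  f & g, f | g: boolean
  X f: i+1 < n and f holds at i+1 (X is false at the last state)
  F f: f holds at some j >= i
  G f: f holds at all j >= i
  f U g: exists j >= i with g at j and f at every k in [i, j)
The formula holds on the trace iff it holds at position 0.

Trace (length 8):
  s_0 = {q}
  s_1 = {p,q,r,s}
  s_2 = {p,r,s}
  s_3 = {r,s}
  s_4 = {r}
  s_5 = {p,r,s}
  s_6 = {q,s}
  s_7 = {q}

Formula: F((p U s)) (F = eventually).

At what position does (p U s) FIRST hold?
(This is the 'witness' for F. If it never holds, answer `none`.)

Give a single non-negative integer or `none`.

s_0={q}: (p U s)=False p=False s=False
s_1={p,q,r,s}: (p U s)=True p=True s=True
s_2={p,r,s}: (p U s)=True p=True s=True
s_3={r,s}: (p U s)=True p=False s=True
s_4={r}: (p U s)=False p=False s=False
s_5={p,r,s}: (p U s)=True p=True s=True
s_6={q,s}: (p U s)=True p=False s=True
s_7={q}: (p U s)=False p=False s=False
F((p U s)) holds; first witness at position 1.

Answer: 1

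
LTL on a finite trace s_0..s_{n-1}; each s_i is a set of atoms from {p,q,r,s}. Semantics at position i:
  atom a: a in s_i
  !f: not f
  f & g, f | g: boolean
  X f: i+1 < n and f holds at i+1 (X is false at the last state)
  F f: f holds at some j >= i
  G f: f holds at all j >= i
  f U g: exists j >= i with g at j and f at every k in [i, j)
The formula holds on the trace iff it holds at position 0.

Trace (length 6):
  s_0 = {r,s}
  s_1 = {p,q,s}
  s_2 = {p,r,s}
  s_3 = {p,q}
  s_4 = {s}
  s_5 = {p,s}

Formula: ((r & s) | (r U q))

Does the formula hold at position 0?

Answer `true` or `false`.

Answer: true

Derivation:
s_0={r,s}: ((r & s) | (r U q))=True (r & s)=True r=True s=True (r U q)=True q=False
s_1={p,q,s}: ((r & s) | (r U q))=True (r & s)=False r=False s=True (r U q)=True q=True
s_2={p,r,s}: ((r & s) | (r U q))=True (r & s)=True r=True s=True (r U q)=True q=False
s_3={p,q}: ((r & s) | (r U q))=True (r & s)=False r=False s=False (r U q)=True q=True
s_4={s}: ((r & s) | (r U q))=False (r & s)=False r=False s=True (r U q)=False q=False
s_5={p,s}: ((r & s) | (r U q))=False (r & s)=False r=False s=True (r U q)=False q=False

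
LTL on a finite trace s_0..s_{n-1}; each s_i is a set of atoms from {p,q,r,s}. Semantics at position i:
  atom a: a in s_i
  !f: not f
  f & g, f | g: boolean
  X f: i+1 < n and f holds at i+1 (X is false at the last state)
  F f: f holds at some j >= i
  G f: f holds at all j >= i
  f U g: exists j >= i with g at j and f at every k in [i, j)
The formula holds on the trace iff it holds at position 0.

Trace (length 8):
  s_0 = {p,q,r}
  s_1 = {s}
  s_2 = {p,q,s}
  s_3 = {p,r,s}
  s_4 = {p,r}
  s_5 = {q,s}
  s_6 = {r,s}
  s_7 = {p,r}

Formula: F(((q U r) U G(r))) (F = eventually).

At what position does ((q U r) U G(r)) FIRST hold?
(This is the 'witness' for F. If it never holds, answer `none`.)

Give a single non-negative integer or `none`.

Answer: 2

Derivation:
s_0={p,q,r}: ((q U r) U G(r))=False (q U r)=True q=True r=True G(r)=False
s_1={s}: ((q U r) U G(r))=False (q U r)=False q=False r=False G(r)=False
s_2={p,q,s}: ((q U r) U G(r))=True (q U r)=True q=True r=False G(r)=False
s_3={p,r,s}: ((q U r) U G(r))=True (q U r)=True q=False r=True G(r)=False
s_4={p,r}: ((q U r) U G(r))=True (q U r)=True q=False r=True G(r)=False
s_5={q,s}: ((q U r) U G(r))=True (q U r)=True q=True r=False G(r)=False
s_6={r,s}: ((q U r) U G(r))=True (q U r)=True q=False r=True G(r)=True
s_7={p,r}: ((q U r) U G(r))=True (q U r)=True q=False r=True G(r)=True
F(((q U r) U G(r))) holds; first witness at position 2.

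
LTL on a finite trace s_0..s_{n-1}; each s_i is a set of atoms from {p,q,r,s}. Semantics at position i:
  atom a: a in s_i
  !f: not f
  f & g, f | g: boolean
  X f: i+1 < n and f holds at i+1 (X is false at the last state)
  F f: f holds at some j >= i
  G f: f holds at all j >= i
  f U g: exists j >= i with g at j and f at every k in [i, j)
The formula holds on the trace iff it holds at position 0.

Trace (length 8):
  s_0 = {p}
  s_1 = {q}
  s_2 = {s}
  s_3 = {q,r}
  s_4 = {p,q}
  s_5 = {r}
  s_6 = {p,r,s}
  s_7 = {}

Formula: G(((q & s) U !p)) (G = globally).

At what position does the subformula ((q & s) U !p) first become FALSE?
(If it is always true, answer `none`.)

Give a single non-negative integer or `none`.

Answer: 0

Derivation:
s_0={p}: ((q & s) U !p)=False (q & s)=False q=False s=False !p=False p=True
s_1={q}: ((q & s) U !p)=True (q & s)=False q=True s=False !p=True p=False
s_2={s}: ((q & s) U !p)=True (q & s)=False q=False s=True !p=True p=False
s_3={q,r}: ((q & s) U !p)=True (q & s)=False q=True s=False !p=True p=False
s_4={p,q}: ((q & s) U !p)=False (q & s)=False q=True s=False !p=False p=True
s_5={r}: ((q & s) U !p)=True (q & s)=False q=False s=False !p=True p=False
s_6={p,r,s}: ((q & s) U !p)=False (q & s)=False q=False s=True !p=False p=True
s_7={}: ((q & s) U !p)=True (q & s)=False q=False s=False !p=True p=False
G(((q & s) U !p)) holds globally = False
First violation at position 0.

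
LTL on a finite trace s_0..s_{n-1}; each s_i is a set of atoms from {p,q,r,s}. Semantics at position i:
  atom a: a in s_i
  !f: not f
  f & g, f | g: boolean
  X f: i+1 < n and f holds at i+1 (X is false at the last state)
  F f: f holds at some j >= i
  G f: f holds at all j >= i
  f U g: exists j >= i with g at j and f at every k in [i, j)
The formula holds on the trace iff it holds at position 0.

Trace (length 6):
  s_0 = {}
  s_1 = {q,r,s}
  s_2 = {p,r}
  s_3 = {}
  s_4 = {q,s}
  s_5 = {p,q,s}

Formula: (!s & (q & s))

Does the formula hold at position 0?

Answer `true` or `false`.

Answer: false

Derivation:
s_0={}: (!s & (q & s))=False !s=True s=False (q & s)=False q=False
s_1={q,r,s}: (!s & (q & s))=False !s=False s=True (q & s)=True q=True
s_2={p,r}: (!s & (q & s))=False !s=True s=False (q & s)=False q=False
s_3={}: (!s & (q & s))=False !s=True s=False (q & s)=False q=False
s_4={q,s}: (!s & (q & s))=False !s=False s=True (q & s)=True q=True
s_5={p,q,s}: (!s & (q & s))=False !s=False s=True (q & s)=True q=True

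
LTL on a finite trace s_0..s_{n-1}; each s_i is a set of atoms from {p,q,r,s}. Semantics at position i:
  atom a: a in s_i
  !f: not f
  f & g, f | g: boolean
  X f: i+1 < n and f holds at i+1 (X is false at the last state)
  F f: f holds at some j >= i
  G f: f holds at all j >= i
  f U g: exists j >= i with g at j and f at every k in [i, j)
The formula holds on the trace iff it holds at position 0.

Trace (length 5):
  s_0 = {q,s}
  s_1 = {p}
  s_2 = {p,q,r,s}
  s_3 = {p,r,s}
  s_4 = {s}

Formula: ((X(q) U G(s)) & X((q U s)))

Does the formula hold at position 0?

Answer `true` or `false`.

s_0={q,s}: ((X(q) U G(s)) & X((q U s)))=False (X(q) U G(s))=False X(q)=False q=True G(s)=False s=True X((q U s))=False (q U s)=True
s_1={p}: ((X(q) U G(s)) & X((q U s)))=True (X(q) U G(s))=True X(q)=True q=False G(s)=False s=False X((q U s))=True (q U s)=False
s_2={p,q,r,s}: ((X(q) U G(s)) & X((q U s)))=True (X(q) U G(s))=True X(q)=False q=True G(s)=True s=True X((q U s))=True (q U s)=True
s_3={p,r,s}: ((X(q) U G(s)) & X((q U s)))=True (X(q) U G(s))=True X(q)=False q=False G(s)=True s=True X((q U s))=True (q U s)=True
s_4={s}: ((X(q) U G(s)) & X((q U s)))=False (X(q) U G(s))=True X(q)=False q=False G(s)=True s=True X((q U s))=False (q U s)=True

Answer: false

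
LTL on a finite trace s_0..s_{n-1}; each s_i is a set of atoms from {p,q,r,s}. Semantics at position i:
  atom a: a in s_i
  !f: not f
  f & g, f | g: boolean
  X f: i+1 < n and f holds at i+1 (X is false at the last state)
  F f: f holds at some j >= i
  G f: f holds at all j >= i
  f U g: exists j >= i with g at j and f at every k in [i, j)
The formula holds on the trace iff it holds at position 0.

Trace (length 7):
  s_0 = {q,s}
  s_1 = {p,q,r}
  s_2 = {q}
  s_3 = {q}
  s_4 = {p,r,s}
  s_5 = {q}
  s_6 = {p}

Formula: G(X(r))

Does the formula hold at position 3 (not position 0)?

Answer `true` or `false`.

s_0={q,s}: G(X(r))=False X(r)=True r=False
s_1={p,q,r}: G(X(r))=False X(r)=False r=True
s_2={q}: G(X(r))=False X(r)=False r=False
s_3={q}: G(X(r))=False X(r)=True r=False
s_4={p,r,s}: G(X(r))=False X(r)=False r=True
s_5={q}: G(X(r))=False X(r)=False r=False
s_6={p}: G(X(r))=False X(r)=False r=False
Evaluating at position 3: result = False

Answer: false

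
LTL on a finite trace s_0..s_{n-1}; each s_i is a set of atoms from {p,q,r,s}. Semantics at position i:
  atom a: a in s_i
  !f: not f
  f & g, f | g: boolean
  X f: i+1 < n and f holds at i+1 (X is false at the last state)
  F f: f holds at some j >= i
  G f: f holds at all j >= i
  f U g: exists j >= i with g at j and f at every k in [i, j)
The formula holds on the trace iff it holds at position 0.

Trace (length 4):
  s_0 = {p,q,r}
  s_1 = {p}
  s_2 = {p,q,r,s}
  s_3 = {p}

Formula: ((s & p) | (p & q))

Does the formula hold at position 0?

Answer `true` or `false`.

Answer: true

Derivation:
s_0={p,q,r}: ((s & p) | (p & q))=True (s & p)=False s=False p=True (p & q)=True q=True
s_1={p}: ((s & p) | (p & q))=False (s & p)=False s=False p=True (p & q)=False q=False
s_2={p,q,r,s}: ((s & p) | (p & q))=True (s & p)=True s=True p=True (p & q)=True q=True
s_3={p}: ((s & p) | (p & q))=False (s & p)=False s=False p=True (p & q)=False q=False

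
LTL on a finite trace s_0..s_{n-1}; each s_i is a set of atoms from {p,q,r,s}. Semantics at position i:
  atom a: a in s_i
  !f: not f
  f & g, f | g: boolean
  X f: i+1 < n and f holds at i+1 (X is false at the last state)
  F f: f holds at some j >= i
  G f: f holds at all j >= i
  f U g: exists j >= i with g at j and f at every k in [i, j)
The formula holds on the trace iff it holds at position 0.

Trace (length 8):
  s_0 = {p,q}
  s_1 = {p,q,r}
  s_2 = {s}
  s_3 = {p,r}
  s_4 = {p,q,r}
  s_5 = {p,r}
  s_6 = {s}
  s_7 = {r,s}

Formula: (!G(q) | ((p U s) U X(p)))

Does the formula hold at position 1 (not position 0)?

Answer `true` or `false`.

Answer: true

Derivation:
s_0={p,q}: (!G(q) | ((p U s) U X(p)))=True !G(q)=True G(q)=False q=True ((p U s) U X(p))=True (p U s)=True p=True s=False X(p)=True
s_1={p,q,r}: (!G(q) | ((p U s) U X(p)))=True !G(q)=True G(q)=False q=True ((p U s) U X(p))=True (p U s)=True p=True s=False X(p)=False
s_2={s}: (!G(q) | ((p U s) U X(p)))=True !G(q)=True G(q)=False q=False ((p U s) U X(p))=True (p U s)=True p=False s=True X(p)=True
s_3={p,r}: (!G(q) | ((p U s) U X(p)))=True !G(q)=True G(q)=False q=False ((p U s) U X(p))=True (p U s)=True p=True s=False X(p)=True
s_4={p,q,r}: (!G(q) | ((p U s) U X(p)))=True !G(q)=True G(q)=False q=True ((p U s) U X(p))=True (p U s)=True p=True s=False X(p)=True
s_5={p,r}: (!G(q) | ((p U s) U X(p)))=True !G(q)=True G(q)=False q=False ((p U s) U X(p))=False (p U s)=True p=True s=False X(p)=False
s_6={s}: (!G(q) | ((p U s) U X(p)))=True !G(q)=True G(q)=False q=False ((p U s) U X(p))=False (p U s)=True p=False s=True X(p)=False
s_7={r,s}: (!G(q) | ((p U s) U X(p)))=True !G(q)=True G(q)=False q=False ((p U s) U X(p))=False (p U s)=True p=False s=True X(p)=False
Evaluating at position 1: result = True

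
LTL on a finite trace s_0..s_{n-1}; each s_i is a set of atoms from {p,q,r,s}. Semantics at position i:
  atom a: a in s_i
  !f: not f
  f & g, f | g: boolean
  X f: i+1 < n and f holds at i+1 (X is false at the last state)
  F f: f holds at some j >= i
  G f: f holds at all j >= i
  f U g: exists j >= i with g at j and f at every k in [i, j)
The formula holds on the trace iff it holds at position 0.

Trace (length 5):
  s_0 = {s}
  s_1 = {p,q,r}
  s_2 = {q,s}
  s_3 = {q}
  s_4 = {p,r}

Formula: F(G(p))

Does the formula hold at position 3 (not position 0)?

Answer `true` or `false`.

s_0={s}: F(G(p))=True G(p)=False p=False
s_1={p,q,r}: F(G(p))=True G(p)=False p=True
s_2={q,s}: F(G(p))=True G(p)=False p=False
s_3={q}: F(G(p))=True G(p)=False p=False
s_4={p,r}: F(G(p))=True G(p)=True p=True
Evaluating at position 3: result = True

Answer: true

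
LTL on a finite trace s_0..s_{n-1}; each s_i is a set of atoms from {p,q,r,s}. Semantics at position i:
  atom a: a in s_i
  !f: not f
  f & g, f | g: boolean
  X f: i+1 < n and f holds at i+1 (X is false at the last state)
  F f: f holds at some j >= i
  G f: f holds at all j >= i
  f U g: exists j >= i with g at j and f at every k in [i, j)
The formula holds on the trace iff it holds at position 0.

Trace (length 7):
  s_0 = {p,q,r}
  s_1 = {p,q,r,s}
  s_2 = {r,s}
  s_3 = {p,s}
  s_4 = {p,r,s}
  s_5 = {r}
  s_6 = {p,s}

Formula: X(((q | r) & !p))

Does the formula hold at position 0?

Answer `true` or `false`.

s_0={p,q,r}: X(((q | r) & !p))=False ((q | r) & !p)=False (q | r)=True q=True r=True !p=False p=True
s_1={p,q,r,s}: X(((q | r) & !p))=True ((q | r) & !p)=False (q | r)=True q=True r=True !p=False p=True
s_2={r,s}: X(((q | r) & !p))=False ((q | r) & !p)=True (q | r)=True q=False r=True !p=True p=False
s_3={p,s}: X(((q | r) & !p))=False ((q | r) & !p)=False (q | r)=False q=False r=False !p=False p=True
s_4={p,r,s}: X(((q | r) & !p))=True ((q | r) & !p)=False (q | r)=True q=False r=True !p=False p=True
s_5={r}: X(((q | r) & !p))=False ((q | r) & !p)=True (q | r)=True q=False r=True !p=True p=False
s_6={p,s}: X(((q | r) & !p))=False ((q | r) & !p)=False (q | r)=False q=False r=False !p=False p=True

Answer: false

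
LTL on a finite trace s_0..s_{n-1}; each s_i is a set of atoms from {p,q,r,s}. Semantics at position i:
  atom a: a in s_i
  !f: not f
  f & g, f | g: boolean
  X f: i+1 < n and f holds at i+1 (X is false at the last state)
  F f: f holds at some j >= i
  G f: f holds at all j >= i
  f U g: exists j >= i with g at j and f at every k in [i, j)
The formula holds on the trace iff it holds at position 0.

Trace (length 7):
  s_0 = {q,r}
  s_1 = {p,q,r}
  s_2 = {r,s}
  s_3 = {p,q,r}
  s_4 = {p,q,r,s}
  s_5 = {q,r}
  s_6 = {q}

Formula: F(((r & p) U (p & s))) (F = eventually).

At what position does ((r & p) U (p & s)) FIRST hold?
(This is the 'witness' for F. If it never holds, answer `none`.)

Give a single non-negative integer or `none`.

s_0={q,r}: ((r & p) U (p & s))=False (r & p)=False r=True p=False (p & s)=False s=False
s_1={p,q,r}: ((r & p) U (p & s))=False (r & p)=True r=True p=True (p & s)=False s=False
s_2={r,s}: ((r & p) U (p & s))=False (r & p)=False r=True p=False (p & s)=False s=True
s_3={p,q,r}: ((r & p) U (p & s))=True (r & p)=True r=True p=True (p & s)=False s=False
s_4={p,q,r,s}: ((r & p) U (p & s))=True (r & p)=True r=True p=True (p & s)=True s=True
s_5={q,r}: ((r & p) U (p & s))=False (r & p)=False r=True p=False (p & s)=False s=False
s_6={q}: ((r & p) U (p & s))=False (r & p)=False r=False p=False (p & s)=False s=False
F(((r & p) U (p & s))) holds; first witness at position 3.

Answer: 3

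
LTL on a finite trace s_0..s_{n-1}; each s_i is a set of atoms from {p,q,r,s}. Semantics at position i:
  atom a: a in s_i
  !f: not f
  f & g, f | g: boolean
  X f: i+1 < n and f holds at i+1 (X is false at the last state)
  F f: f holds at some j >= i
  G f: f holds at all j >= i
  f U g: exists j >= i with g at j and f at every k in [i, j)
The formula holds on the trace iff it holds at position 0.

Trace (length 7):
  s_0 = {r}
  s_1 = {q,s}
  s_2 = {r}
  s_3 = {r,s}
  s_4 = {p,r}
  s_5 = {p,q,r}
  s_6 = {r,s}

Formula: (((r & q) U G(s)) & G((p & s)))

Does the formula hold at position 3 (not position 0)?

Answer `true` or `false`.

s_0={r}: (((r & q) U G(s)) & G((p & s)))=False ((r & q) U G(s))=False (r & q)=False r=True q=False G(s)=False s=False G((p & s))=False (p & s)=False p=False
s_1={q,s}: (((r & q) U G(s)) & G((p & s)))=False ((r & q) U G(s))=False (r & q)=False r=False q=True G(s)=False s=True G((p & s))=False (p & s)=False p=False
s_2={r}: (((r & q) U G(s)) & G((p & s)))=False ((r & q) U G(s))=False (r & q)=False r=True q=False G(s)=False s=False G((p & s))=False (p & s)=False p=False
s_3={r,s}: (((r & q) U G(s)) & G((p & s)))=False ((r & q) U G(s))=False (r & q)=False r=True q=False G(s)=False s=True G((p & s))=False (p & s)=False p=False
s_4={p,r}: (((r & q) U G(s)) & G((p & s)))=False ((r & q) U G(s))=False (r & q)=False r=True q=False G(s)=False s=False G((p & s))=False (p & s)=False p=True
s_5={p,q,r}: (((r & q) U G(s)) & G((p & s)))=False ((r & q) U G(s))=True (r & q)=True r=True q=True G(s)=False s=False G((p & s))=False (p & s)=False p=True
s_6={r,s}: (((r & q) U G(s)) & G((p & s)))=False ((r & q) U G(s))=True (r & q)=False r=True q=False G(s)=True s=True G((p & s))=False (p & s)=False p=False
Evaluating at position 3: result = False

Answer: false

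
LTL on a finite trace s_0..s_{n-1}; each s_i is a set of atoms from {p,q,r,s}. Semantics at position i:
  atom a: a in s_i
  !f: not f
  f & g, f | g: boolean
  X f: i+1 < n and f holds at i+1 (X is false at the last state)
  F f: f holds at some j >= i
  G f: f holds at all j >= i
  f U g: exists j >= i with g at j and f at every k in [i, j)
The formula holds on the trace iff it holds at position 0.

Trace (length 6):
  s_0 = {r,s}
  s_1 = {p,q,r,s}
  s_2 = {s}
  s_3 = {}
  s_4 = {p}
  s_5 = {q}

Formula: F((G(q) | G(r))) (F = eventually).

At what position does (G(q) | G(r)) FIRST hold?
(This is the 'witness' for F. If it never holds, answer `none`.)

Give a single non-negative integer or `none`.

s_0={r,s}: (G(q) | G(r))=False G(q)=False q=False G(r)=False r=True
s_1={p,q,r,s}: (G(q) | G(r))=False G(q)=False q=True G(r)=False r=True
s_2={s}: (G(q) | G(r))=False G(q)=False q=False G(r)=False r=False
s_3={}: (G(q) | G(r))=False G(q)=False q=False G(r)=False r=False
s_4={p}: (G(q) | G(r))=False G(q)=False q=False G(r)=False r=False
s_5={q}: (G(q) | G(r))=True G(q)=True q=True G(r)=False r=False
F((G(q) | G(r))) holds; first witness at position 5.

Answer: 5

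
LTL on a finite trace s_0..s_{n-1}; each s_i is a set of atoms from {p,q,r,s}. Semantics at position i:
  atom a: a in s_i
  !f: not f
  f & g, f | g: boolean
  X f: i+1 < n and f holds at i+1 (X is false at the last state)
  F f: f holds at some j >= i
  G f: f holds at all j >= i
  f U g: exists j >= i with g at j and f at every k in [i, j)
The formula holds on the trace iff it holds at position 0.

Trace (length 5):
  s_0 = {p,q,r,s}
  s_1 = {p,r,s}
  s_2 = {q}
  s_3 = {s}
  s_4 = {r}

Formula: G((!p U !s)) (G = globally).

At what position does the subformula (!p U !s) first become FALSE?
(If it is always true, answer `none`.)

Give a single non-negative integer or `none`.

s_0={p,q,r,s}: (!p U !s)=False !p=False p=True !s=False s=True
s_1={p,r,s}: (!p U !s)=False !p=False p=True !s=False s=True
s_2={q}: (!p U !s)=True !p=True p=False !s=True s=False
s_3={s}: (!p U !s)=True !p=True p=False !s=False s=True
s_4={r}: (!p U !s)=True !p=True p=False !s=True s=False
G((!p U !s)) holds globally = False
First violation at position 0.

Answer: 0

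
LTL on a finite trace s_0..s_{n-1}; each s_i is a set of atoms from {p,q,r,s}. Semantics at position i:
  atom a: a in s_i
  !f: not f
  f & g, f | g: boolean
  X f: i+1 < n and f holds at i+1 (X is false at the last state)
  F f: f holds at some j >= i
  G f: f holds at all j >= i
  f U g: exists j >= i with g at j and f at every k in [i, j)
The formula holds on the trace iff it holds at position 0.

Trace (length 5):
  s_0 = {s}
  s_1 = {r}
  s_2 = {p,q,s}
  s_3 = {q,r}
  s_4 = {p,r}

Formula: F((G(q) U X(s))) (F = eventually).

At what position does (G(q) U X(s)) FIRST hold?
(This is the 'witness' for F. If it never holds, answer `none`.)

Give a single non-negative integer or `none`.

s_0={s}: (G(q) U X(s))=False G(q)=False q=False X(s)=False s=True
s_1={r}: (G(q) U X(s))=True G(q)=False q=False X(s)=True s=False
s_2={p,q,s}: (G(q) U X(s))=False G(q)=False q=True X(s)=False s=True
s_3={q,r}: (G(q) U X(s))=False G(q)=False q=True X(s)=False s=False
s_4={p,r}: (G(q) U X(s))=False G(q)=False q=False X(s)=False s=False
F((G(q) U X(s))) holds; first witness at position 1.

Answer: 1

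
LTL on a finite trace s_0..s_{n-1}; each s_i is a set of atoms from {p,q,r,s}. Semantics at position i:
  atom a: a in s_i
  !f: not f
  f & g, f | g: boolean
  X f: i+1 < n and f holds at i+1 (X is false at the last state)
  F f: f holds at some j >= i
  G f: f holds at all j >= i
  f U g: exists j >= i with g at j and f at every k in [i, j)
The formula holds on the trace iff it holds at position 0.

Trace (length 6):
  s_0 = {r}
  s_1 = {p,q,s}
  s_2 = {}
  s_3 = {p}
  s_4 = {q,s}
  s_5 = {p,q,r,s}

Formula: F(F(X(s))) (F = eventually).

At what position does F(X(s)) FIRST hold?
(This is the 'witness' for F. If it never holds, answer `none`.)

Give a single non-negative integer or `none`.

s_0={r}: F(X(s))=True X(s)=True s=False
s_1={p,q,s}: F(X(s))=True X(s)=False s=True
s_2={}: F(X(s))=True X(s)=False s=False
s_3={p}: F(X(s))=True X(s)=True s=False
s_4={q,s}: F(X(s))=True X(s)=True s=True
s_5={p,q,r,s}: F(X(s))=False X(s)=False s=True
F(F(X(s))) holds; first witness at position 0.

Answer: 0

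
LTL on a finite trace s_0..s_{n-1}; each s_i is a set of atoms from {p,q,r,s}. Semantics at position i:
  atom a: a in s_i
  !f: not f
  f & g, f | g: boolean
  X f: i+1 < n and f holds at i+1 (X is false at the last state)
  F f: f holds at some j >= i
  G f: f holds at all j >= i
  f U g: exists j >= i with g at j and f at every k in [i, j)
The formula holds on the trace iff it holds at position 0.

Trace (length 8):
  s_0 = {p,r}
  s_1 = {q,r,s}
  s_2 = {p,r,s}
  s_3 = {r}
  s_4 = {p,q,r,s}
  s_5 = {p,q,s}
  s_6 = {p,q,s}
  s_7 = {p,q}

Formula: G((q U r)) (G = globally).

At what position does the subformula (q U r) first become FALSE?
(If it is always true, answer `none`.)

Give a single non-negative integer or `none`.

s_0={p,r}: (q U r)=True q=False r=True
s_1={q,r,s}: (q U r)=True q=True r=True
s_2={p,r,s}: (q U r)=True q=False r=True
s_3={r}: (q U r)=True q=False r=True
s_4={p,q,r,s}: (q U r)=True q=True r=True
s_5={p,q,s}: (q U r)=False q=True r=False
s_6={p,q,s}: (q U r)=False q=True r=False
s_7={p,q}: (q U r)=False q=True r=False
G((q U r)) holds globally = False
First violation at position 5.

Answer: 5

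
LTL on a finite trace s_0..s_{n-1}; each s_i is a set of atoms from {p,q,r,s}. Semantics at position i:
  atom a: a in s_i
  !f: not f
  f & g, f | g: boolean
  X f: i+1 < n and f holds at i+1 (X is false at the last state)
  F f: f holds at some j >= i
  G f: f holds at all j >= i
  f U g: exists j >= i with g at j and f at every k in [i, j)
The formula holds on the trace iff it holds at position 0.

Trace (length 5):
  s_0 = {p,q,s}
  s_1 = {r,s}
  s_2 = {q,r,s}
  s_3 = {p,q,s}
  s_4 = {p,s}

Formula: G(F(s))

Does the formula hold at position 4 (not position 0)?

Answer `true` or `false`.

s_0={p,q,s}: G(F(s))=True F(s)=True s=True
s_1={r,s}: G(F(s))=True F(s)=True s=True
s_2={q,r,s}: G(F(s))=True F(s)=True s=True
s_3={p,q,s}: G(F(s))=True F(s)=True s=True
s_4={p,s}: G(F(s))=True F(s)=True s=True
Evaluating at position 4: result = True

Answer: true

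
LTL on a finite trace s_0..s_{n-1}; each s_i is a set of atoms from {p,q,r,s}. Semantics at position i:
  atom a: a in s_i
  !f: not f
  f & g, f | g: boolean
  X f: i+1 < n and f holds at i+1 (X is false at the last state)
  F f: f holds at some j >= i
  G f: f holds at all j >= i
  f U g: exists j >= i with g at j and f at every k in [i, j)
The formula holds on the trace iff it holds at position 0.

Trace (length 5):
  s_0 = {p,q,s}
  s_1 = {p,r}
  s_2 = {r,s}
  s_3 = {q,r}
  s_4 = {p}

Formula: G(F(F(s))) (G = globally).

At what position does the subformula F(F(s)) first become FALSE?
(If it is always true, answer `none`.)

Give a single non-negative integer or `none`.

Answer: 3

Derivation:
s_0={p,q,s}: F(F(s))=True F(s)=True s=True
s_1={p,r}: F(F(s))=True F(s)=True s=False
s_2={r,s}: F(F(s))=True F(s)=True s=True
s_3={q,r}: F(F(s))=False F(s)=False s=False
s_4={p}: F(F(s))=False F(s)=False s=False
G(F(F(s))) holds globally = False
First violation at position 3.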